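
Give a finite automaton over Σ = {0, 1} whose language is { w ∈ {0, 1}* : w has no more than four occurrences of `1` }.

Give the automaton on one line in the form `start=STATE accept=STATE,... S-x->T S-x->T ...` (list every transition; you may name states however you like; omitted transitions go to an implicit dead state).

start=q0 accept=q0,q1,q2,q3,q4 q0-0->q0 q0-1->q1 q1-0->q1 q1-1->q2 q2-0->q2 q2-1->q3 q3-0->q3 q3-1->q4 q4-0->q4 q4-1->q5 q5-0->q5 q5-1->q5

Count `1`s, saturating at 5: states q0 through q4 mean 0 through 4 `1`s seen; q5 means more than 4. Each `1` increments (capped at q5); other symbols loop. Accept from {q0, q1, q2, q3, q4}.
With 6 states:
        0   1  
>* q0   q0  q1 
 * q1   q1  q2 
 * q2   q2  q3 
 * q3   q3  q4 
 * q4   q4  q5 
   q5   q5  q5 
(> = start, * = accepting)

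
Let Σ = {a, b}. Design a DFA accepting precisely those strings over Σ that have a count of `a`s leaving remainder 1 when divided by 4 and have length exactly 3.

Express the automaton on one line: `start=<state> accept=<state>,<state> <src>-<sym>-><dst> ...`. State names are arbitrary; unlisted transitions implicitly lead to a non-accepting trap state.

start=s0 accept=s6 s0-a->s1 s0-b->s2 s1-a->s3 s1-b->s4 s2-a->s4 s2-b->s5 s3-a->s3 s3-b->s3 s4-a->s3 s4-b->s6 s5-a->s6 s5-b->s3 s6-a->s3 s6-b->s3

Handle the two conditions separately and then intersect. One (4 states) tracks the count of `a`s modulo 4; the other (5 states) tracks the input length, saturating at 4. Each combined state is a pair, one component from each; accept when both components accept. Minimizing collapses redundant product states.
        a   b  
>  s0   s1  s2 
   s1   s3  s4 
   s2   s4  s5 
   s3   s3  s3 
   s4   s3  s6 
   s5   s6  s3 
 * s6   s3  s3 
(> = start, * = accepting)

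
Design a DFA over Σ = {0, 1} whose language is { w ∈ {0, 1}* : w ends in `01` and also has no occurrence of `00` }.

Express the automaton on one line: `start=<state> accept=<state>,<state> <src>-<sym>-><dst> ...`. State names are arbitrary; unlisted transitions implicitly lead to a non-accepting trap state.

Build one automaton per condition and run them in lockstep. The first has 3 states tracking how much of the suffix `01` has currently been matched; the second has 3 states tracking partial matches of the forbidden pattern `00`. A product state is a pair (one from each), accepting exactly when both do. Equivalent product states are then merged.
With 4 states:
       0  1 
>  A   B  A 
   B   C  D 
   C   C  C 
 * D   B  A 
(> = start, * = accepting)

start=A accept=D A-0->B A-1->A B-0->C B-1->D C-0->C C-1->C D-0->B D-1->A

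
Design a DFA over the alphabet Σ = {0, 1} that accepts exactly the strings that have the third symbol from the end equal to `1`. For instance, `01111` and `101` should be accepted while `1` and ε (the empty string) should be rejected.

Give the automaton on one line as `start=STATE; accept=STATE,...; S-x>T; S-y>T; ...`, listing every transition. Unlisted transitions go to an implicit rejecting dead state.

start=s0; accept=s11,s12,s13,s14; s0-0>s1; s0-1>s2; s1-0>s3; s1-1>s4; s2-0>s5; s2-1>s6; s3-0>s7; s3-1>s8; s4-0>s9; s4-1>s10; s5-0>s11; s5-1>s12; s6-0>s13; s6-1>s14; s7-0>s7; s7-1>s8; s8-0>s9; s8-1>s10; s9-0>s11; s9-1>s12; s10-0>s13; s10-1>s14; s11-0>s7; s11-1>s8; s12-0>s9; s12-1>s10; s13-0>s11; s13-1>s12; s14-0>s13; s14-1>s14

Because acceptance depends on a position counted from the end, the machine has to buffer the most recent 3 symbols. Make each state the string of the last up-to-3 symbols read; on input `x` shift the window left and append `x`. Accept when the buffered window has length 3 and begins with `1`.
With 15 states:
          0    1  
>  s0     s1   s2 
   s1     s3   s4 
   s2     s5   s6 
   s3     s7   s8 
   s4     s9  s10 
   s5    s11  s12 
   s6    s13  s14 
   s7     s7   s8 
   s8     s9  s10 
   s9    s11  s12 
   s10   s13  s14 
 * s11    s7   s8 
 * s12    s9  s10 
 * s13   s11  s12 
 * s14   s13  s14 
(> = start, * = accepting)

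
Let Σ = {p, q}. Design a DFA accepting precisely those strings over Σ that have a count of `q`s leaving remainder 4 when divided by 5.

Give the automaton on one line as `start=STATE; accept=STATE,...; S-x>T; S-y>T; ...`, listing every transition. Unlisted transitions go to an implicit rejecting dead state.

start=S0; accept=S4; S0-p>S0; S0-q>S1; S1-p>S1; S1-q>S2; S2-p>S2; S2-q>S3; S3-p>S3; S3-q>S4; S4-p>S4; S4-q>S0

The only thing that matters is how many `q`s have appeared, reduced mod 5. Use one state per residue: S0 for 0, …, S4 for 4. Reading `q` moves to the next residue; anything else stays put. S4 is accepting.
With 5 states:
        p   q  
>  S0   S0  S1 
   S1   S1  S2 
   S2   S2  S3 
   S3   S3  S4 
 * S4   S4  S0 
(> = start, * = accepting)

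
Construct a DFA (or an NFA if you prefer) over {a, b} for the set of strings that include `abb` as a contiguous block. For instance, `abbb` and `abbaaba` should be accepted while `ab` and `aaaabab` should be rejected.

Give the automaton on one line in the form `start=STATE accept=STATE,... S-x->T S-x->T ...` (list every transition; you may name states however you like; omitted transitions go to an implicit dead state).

States S0..S2 record the length of the longest prefix of `abb` that matches the current input suffix. Reaching S3 means `abb` has been seen, and we stay there forever. Accept from S3.
        a   b  
>  S0   S1  S0 
   S1   S1  S2 
   S2   S1  S3 
 * S3   S3  S3 
(> = start, * = accepting)

start=S0 accept=S3 S0-a->S1 S0-b->S0 S1-a->S1 S1-b->S2 S2-a->S1 S2-b->S3 S3-a->S3 S3-b->S3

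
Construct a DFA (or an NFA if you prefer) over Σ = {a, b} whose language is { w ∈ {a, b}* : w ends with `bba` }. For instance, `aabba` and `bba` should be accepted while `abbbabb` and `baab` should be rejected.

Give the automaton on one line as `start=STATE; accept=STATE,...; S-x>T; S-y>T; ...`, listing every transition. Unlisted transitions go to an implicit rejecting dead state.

start=S0; accept=S3; S0-a>S0; S0-b>S1; S1-a>S0; S1-b>S2; S2-a>S3; S2-b>S2; S3-a>S0; S3-b>S1

Let each state record the length of the longest suffix of the input read so far that is also a prefix of `bba`. S1 means the last symbol is `b`; S2 means the last 2 symbols are `bb`; S3 means the last 3 symbols are `bba`. Accept only at S3, where the string currently ends in `bba`.
4 states suffice.
        a   b  
>  S0   S0  S1 
   S1   S0  S2 
   S2   S3  S2 
 * S3   S0  S1 
(> = start, * = accepting)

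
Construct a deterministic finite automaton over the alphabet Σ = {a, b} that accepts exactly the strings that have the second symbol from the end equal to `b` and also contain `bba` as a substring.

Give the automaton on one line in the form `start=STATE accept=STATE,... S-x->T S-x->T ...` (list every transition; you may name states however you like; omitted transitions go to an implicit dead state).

start=s0 accept=s3,s6 s0-a->s0 s0-b->s1 s1-a->s0 s1-b->s2 s2-a->s3 s2-b->s2 s3-a->s4 s3-b->s5 s4-a->s4 s4-b->s5 s5-a->s3 s5-b->s6 s6-a->s3 s6-b->s6

Build one automaton per condition and run them in lockstep. One (7 states) tracks the last 2 symbols read; the other (4 states) tracks whether and how much of `bba` has been seen. Each combined state is a pair, one component from each; accept when both components accept. Minimizing collapses redundant product states.
With 7 states:
        a   b  
>  s0   s0  s1 
   s1   s0  s2 
   s2   s3  s2 
 * s3   s4  s5 
   s4   s4  s5 
   s5   s3  s6 
 * s6   s3  s6 
(> = start, * = accepting)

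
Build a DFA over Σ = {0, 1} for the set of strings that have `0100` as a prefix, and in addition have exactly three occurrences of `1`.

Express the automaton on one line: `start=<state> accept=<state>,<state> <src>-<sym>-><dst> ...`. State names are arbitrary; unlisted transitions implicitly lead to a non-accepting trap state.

start=S0 accept=S7 S0-0->S1 S0-1->S2 S1-0->S2 S1-1->S3 S2-0->S2 S2-1->S2 S3-0->S4 S3-1->S2 S4-0->S5 S4-1->S2 S5-0->S5 S5-1->S6 S6-0->S6 S6-1->S7 S7-0->S7 S7-1->S2

Run two small machines in parallel and take their product. The first has 6 states tracking whether the input so far still matches the prefix `0100`; the second has 5 states tracking the count of `1`s, saturating at 4. A product state is a pair (one from each), accepting exactly when both do. Minimizing collapses redundant product states.
        0   1  
>  S0   S1  S2 
   S1   S2  S3 
   S2   S2  S2 
   S3   S4  S2 
   S4   S5  S2 
   S5   S5  S6 
   S6   S6  S7 
 * S7   S7  S2 
(> = start, * = accepting)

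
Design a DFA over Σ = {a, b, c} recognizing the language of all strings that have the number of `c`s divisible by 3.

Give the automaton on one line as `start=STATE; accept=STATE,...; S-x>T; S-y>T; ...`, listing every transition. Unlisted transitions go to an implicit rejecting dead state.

The only thing that matters is how many `c`s have appeared, reduced mod 3. Use one state per residue: S0 for 0, …, S2 for 2. Reading `c` moves to the next residue; anything else stays put. S0 is accepting.
3 states suffice.
        a   b   c  
>* S0   S0  S0  S1 
   S1   S1  S1  S2 
   S2   S2  S2  S0 
(> = start, * = accepting)

start=S0; accept=S0; S0-a>S0; S0-b>S0; S0-c>S1; S1-a>S1; S1-b>S1; S1-c>S2; S2-a>S2; S2-b>S2; S2-c>S0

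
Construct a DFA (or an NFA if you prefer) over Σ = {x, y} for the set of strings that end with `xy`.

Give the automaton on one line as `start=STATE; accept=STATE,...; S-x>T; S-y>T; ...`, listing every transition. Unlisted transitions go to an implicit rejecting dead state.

Let each state record the length of the longest suffix of the input read so far that is also a prefix of `xy`. B means the last symbol is `x`; C means the last 2 symbols are `xy`. Accept only at C, where the string currently ends in `xy`.
       x  y 
>  A   B  A 
   B   B  C 
 * C   B  A 
(> = start, * = accepting)

start=A; accept=C; A-x>B; A-y>A; B-x>B; B-y>C; C-x>B; C-y>A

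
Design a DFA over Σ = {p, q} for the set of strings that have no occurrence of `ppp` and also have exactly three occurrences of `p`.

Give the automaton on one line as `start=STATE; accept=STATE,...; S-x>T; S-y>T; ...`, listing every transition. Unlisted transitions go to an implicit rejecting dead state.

Run two small machines in parallel and take their product. The first has 4 states tracking partial matches of the forbidden pattern `ppp`; the second has 5 states tracking the count of `p`s, saturating at 4. A product state is a pair (one from each), accepting exactly when both do.
With 14 states:
       p  q 
>  A   B  A 
   B   C  D 
   C   E  F 
   D   G  D 
   E   H  E 
   F   I  F 
   G   J  F 
   H   H  H 
 * I   K  L 
 * J   H  L 
   K   H  M 
 * L   N  L 
   M   N  M 
   N   K  M 
(> = start, * = accepting)

start=A; accept=I,J,L; A-p>B; A-q>A; B-p>C; B-q>D; C-p>E; C-q>F; D-p>G; D-q>D; E-p>H; E-q>E; F-p>I; F-q>F; G-p>J; G-q>F; H-p>H; H-q>H; I-p>K; I-q>L; J-p>H; J-q>L; K-p>H; K-q>M; L-p>N; L-q>L; M-p>N; M-q>M; N-p>K; N-q>M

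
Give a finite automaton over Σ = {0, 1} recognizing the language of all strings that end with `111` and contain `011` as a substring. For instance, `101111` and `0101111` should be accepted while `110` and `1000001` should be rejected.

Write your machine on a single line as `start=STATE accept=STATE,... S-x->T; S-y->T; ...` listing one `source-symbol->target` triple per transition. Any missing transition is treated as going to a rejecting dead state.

start=q0; accept=q4; q0-0->q1; q0-1->q0; q1-0->q1; q1-1->q2; q2-0->q1; q2-1->q3; q3-0->q1; q3-1->q4; q4-0->q1; q4-1->q4

Build one automaton per condition and run them in lockstep. The first has 4 states tracking how much of the suffix `111` has currently been matched; the second has 4 states tracking whether and how much of `011` has been seen. A product state is a pair (one from each), accepting exactly when both do. After merging equivalent states the machine shrinks.
5 states suffice.
        0   1  
>  q0   q1  q0 
   q1   q1  q2 
   q2   q1  q3 
   q3   q1  q4 
 * q4   q1  q4 
(> = start, * = accepting)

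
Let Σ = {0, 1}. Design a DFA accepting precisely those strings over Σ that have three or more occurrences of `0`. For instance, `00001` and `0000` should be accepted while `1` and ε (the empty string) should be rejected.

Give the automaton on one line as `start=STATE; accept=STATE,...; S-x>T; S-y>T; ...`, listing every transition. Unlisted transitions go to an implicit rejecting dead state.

Only the number of `0`s matters, and only up to 4. Make a chain S0 → S1 → S2 → S3 → S4 advanced by each `0` (with S4 absorbing); every other symbol self-loops. The accepting set is {S3, S4}.
5 states suffice.
        0   1  
>  S0   S1  S0 
   S1   S2  S1 
   S2   S3  S2 
 * S3   S4  S3 
 * S4   S4  S4 
(> = start, * = accepting)

start=S0; accept=S3,S4; S0-0>S1; S0-1>S0; S1-0>S2; S1-1>S1; S2-0>S3; S2-1>S2; S3-0>S4; S3-1>S3; S4-0>S4; S4-1>S4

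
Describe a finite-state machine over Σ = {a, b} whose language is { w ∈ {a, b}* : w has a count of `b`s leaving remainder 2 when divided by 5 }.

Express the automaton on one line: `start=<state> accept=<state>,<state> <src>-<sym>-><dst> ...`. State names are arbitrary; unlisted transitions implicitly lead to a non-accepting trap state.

start=q0 accept=q2 q0-a->q0 q0-b->q1 q1-a->q1 q1-b->q2 q2-a->q2 q2-b->q3 q3-a->q3 q3-b->q4 q4-a->q4 q4-b->q0

The only thing that matters is how many `b`s have appeared, reduced mod 5. Use one state per residue: q0 for 0, …, q4 for 4. Reading `b` moves to the next residue; anything else stays put. q2 is accepting.
        a   b  
>  q0   q0  q1 
   q1   q1  q2 
 * q2   q2  q3 
   q3   q3  q4 
   q4   q4  q0 
(> = start, * = accepting)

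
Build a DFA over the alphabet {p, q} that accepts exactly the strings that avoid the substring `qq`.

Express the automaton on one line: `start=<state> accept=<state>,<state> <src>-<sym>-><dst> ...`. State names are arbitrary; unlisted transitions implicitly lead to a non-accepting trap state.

start=A accept=A,B A-p->A A-q->B B-p->A B-q->C C-p->C C-q->C

Track partial matches of the forbidden pattern `qq`. State C is a dead state reached once `qq` has occurred; every other state accepts. A means no part of `qq` is currently matched.
A 3-state machine:
       p  q 
>* A   A  B 
 * B   A  C 
   C   C  C 
(> = start, * = accepting)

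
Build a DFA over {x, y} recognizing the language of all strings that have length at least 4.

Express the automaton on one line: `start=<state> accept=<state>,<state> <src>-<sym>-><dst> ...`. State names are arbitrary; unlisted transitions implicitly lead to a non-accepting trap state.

start=q0 accept=q4,q5 q0-x->q1 q0-y->q1 q1-x->q2 q1-y->q2 q2-x->q3 q2-y->q3 q3-x->q4 q3-y->q4 q4-x->q5 q4-y->q5 q5-x->q5 q5-y->q5

We only need to distinguish lengths 0, 1, …, 4, and '>4'. Chain q0 → q1 → q2 → q3 → q4 → q5 on every symbol, with q5 looping. Accepting states: {q4, q5}.
6 states suffice.
        x   y  
>  q0   q1  q1 
   q1   q2  q2 
   q2   q3  q3 
   q3   q4  q4 
 * q4   q5  q5 
 * q5   q5  q5 
(> = start, * = accepting)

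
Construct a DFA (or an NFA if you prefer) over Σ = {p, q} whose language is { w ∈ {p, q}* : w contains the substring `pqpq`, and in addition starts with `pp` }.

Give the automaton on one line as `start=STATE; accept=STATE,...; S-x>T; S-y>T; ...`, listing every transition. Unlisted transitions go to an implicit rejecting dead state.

Run two small machines in parallel and take their product. The first has 5 states tracking whether and how much of `pqpq` has been seen; the second has 4 states tracking whether the input so far still matches the prefix `pp`. A product state is a pair (one from each), accepting exactly when both do.
A 12-state machine:
          p    q  
>  s0     s1   s2 
   s1     s3   s4 
   s2     s5   s2 
   s3     s3   s6 
   s4     s7   s2 
   s5     s5   s4 
   s6     s8   s9 
   s7     s5  s10 
   s8     s3  s11 
   s9     s3   s9 
   s10   s10  s10 
 * s11   s11  s11 
(> = start, * = accepting)

start=s0; accept=s11; s0-p>s1; s0-q>s2; s1-p>s3; s1-q>s4; s2-p>s5; s2-q>s2; s3-p>s3; s3-q>s6; s4-p>s7; s4-q>s2; s5-p>s5; s5-q>s4; s6-p>s8; s6-q>s9; s7-p>s5; s7-q>s10; s8-p>s3; s8-q>s11; s9-p>s3; s9-q>s9; s10-p>s10; s10-q>s10; s11-p>s11; s11-q>s11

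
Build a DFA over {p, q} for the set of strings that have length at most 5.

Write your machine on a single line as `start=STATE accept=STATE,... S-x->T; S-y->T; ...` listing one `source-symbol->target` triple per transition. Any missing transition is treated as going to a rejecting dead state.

start=S0; accept=S0,S1,S2,S3,S4,S5; S0-p->S1; S0-q->S1; S1-p->S2; S1-q->S2; S2-p->S3; S2-q->S3; S3-p->S4; S3-q->S4; S4-p->S5; S4-q->S5; S5-p->S6; S5-q->S6; S6-p->S6; S6-q->S6

We only need to distinguish lengths 0, 1, …, 5, and '>5'. Chain S0 → S1 → S2 → S3 → S4 → S5 → S6 on every symbol, with S6 looping. Accepting states: {S0, S1, S2, S3, S4, S5}.
        p   q  
>* S0   S1  S1 
 * S1   S2  S2 
 * S2   S3  S3 
 * S3   S4  S4 
 * S4   S5  S5 
 * S5   S6  S6 
   S6   S6  S6 
(> = start, * = accepting)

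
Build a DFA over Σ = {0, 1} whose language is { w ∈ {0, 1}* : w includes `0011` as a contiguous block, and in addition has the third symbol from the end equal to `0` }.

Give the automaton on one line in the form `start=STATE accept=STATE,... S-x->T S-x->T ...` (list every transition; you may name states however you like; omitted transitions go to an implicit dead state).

start=A accept=P,U,V,W A-0->B A-1->C B-0->D B-1->E C-0->F C-1->G D-0->H D-1->I E-0->J E-1->K F-0->L F-1->M G-0->N G-1->O H-0->H H-1->I I-0->J I-1->P J-0->L J-1->M K-0->N K-1->O L-0->H L-1->I M-0->J M-1->K N-0->L N-1->M O-0->N O-1->O P-0->Q P-1->R Q-0->S Q-1->T R-0->Q R-1->R S-0->U S-1->V T-0->W T-1->P U-0->U U-1->V V-0->W V-1->P W-0->S W-1->T

Build one automaton per condition and run them in lockstep. One (5 states) tracks whether and how much of `0011` has been seen; the other (15 states) tracks the last 3 symbols read. Each combined state is a pair, one component from each; accept when both components accept.
A 23-state machine:
       0  1 
>  A   B  C 
   B   D  E 
   C   F  G 
   D   H  I 
   E   J  K 
   F   L  M 
   G   N  O 
   H   H  I 
   I   J  P 
   J   L  M 
   K   N  O 
   L   H  I 
   M   J  K 
   N   L  M 
   O   N  O 
 * P   Q  R 
   Q   S  T 
   R   Q  R 
   S   U  V 
   T   W  P 
 * U   U  V 
 * V   W  P 
 * W   S  T 
(> = start, * = accepting)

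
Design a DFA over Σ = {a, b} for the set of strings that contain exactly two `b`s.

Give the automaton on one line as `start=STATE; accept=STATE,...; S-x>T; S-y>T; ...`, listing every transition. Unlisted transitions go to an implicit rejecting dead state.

Count `b`s, saturating at 3: states S0 through S2 mean 0 through 2 `b`s seen; S3 means more than 2. Each `b` increments (capped at S3); other symbols loop. Accept from {S2}.
        a   b  
>  S0   S0  S1 
   S1   S1  S2 
 * S2   S2  S3 
   S3   S3  S3 
(> = start, * = accepting)

start=S0; accept=S2; S0-a>S0; S0-b>S1; S1-a>S1; S1-b>S2; S2-a>S2; S2-b>S3; S3-a>S3; S3-b>S3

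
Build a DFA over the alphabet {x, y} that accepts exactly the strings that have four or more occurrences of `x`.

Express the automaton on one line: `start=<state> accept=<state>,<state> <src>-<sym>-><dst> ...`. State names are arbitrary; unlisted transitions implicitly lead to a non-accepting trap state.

Count `x`s, saturating at 5: states s0 through s4 mean 0 through 4 `x`s seen; s5 means more than 4. Each `x` increments (capped at s5); other symbols loop. Accept from {s4, s5}.
6 states suffice.
        x   y  
>  s0   s1  s0 
   s1   s2  s1 
   s2   s3  s2 
   s3   s4  s3 
 * s4   s5  s4 
 * s5   s5  s5 
(> = start, * = accepting)

start=s0 accept=s4,s5 s0-x->s1 s0-y->s0 s1-x->s2 s1-y->s1 s2-x->s3 s2-y->s2 s3-x->s4 s3-y->s3 s4-x->s5 s4-y->s4 s5-x->s5 s5-y->s5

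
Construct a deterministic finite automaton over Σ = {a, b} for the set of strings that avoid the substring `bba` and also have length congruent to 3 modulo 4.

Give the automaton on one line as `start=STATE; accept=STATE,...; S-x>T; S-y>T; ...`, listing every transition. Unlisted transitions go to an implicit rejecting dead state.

start=q0; accept=q6,q7,q8; q0-a>q1; q0-b>q2; q1-a>q3; q1-b>q4; q2-a>q3; q2-b>q5; q3-a>q6; q3-b>q7; q4-a>q6; q4-b>q8; q5-a>q9; q5-b>q8; q6-a>q0; q6-b>q10; q7-a>q0; q7-b>q11; q8-a>q9; q8-b>q11; q9-a>q9; q9-b>q9; q10-a>q1; q10-b>q12; q11-a>q9; q11-b>q12; q12-a>q9; q12-b>q5

Run two small machines in parallel and take their product. One (4 states) tracks partial matches of the forbidden pattern `bba`; the other (4 states) tracks the input length modulo 4. Each combined state is a pair, one component from each; accept when both components accept. Minimizing collapses redundant product states.
With 13 states:
          a    b  
>  q0     q1   q2 
   q1     q3   q4 
   q2     q3   q5 
   q3     q6   q7 
   q4     q6   q8 
   q5     q9   q8 
 * q6     q0  q10 
 * q7     q0  q11 
 * q8     q9  q11 
   q9     q9   q9 
   q10    q1  q12 
   q11    q9  q12 
   q12    q9   q5 
(> = start, * = accepting)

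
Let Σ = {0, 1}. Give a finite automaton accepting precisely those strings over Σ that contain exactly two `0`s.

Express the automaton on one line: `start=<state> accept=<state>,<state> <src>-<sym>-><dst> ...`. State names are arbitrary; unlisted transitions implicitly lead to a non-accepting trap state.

Only the number of `0`s matters, and only up to 3. Make a chain q0 → q1 → q2 → q3 advanced by each `0` (with q3 absorbing); every other symbol self-loops. The accepting set is {q2}.
        0   1  
>  q0   q1  q0 
   q1   q2  q1 
 * q2   q3  q2 
   q3   q3  q3 
(> = start, * = accepting)

start=q0 accept=q2 q0-0->q1 q0-1->q0 q1-0->q2 q1-1->q1 q2-0->q3 q2-1->q2 q3-0->q3 q3-1->q3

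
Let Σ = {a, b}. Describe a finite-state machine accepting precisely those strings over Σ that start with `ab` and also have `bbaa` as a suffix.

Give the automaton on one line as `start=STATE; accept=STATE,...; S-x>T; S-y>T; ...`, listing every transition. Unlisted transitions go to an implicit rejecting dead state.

Handle the two conditions separately and then intersect. One (4 states) tracks whether the input so far still matches the prefix `ab`; the other (5 states) tracks how much of the suffix `bbaa` has currently been matched. Each combined state is a pair, one component from each; accept when both components accept. After merging equivalent states the machine shrinks.
8 states suffice.
        a   b  
>  s0   s1  s2 
   s1   s2  s3 
   s2   s2  s2 
   s3   s4  s5 
   s4   s4  s3 
   s5   s6  s5 
   s6   s7  s3 
 * s7   s4  s3 
(> = start, * = accepting)

start=s0; accept=s7; s0-a>s1; s0-b>s2; s1-a>s2; s1-b>s3; s2-a>s2; s2-b>s2; s3-a>s4; s3-b>s5; s4-a>s4; s4-b>s3; s5-a>s6; s5-b>s5; s6-a>s7; s6-b>s3; s7-a>s4; s7-b>s3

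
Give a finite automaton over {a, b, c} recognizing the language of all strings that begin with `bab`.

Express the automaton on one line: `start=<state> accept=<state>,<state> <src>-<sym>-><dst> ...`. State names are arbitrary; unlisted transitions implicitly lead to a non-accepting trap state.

start=q0 accept=q3 q0-a->q4 q0-b->q1 q0-c->q4 q1-a->q2 q1-b->q4 q1-c->q4 q2-a->q4 q2-b->q3 q2-c->q4 q3-a->q3 q3-b->q3 q3-c->q3 q4-a->q4 q4-b->q4 q4-c->q4

Check the first 3 symbols one by one: q0 through q2 record how many have matched `bab` so far; any wrong symbol goes to the dead state q4. After all 3 match we enter the accepting sink q3.
5 states suffice.
        a   b   c  
>  q0   q4  q1  q4 
   q1   q2  q4  q4 
   q2   q4  q3  q4 
 * q3   q3  q3  q3 
   q4   q4  q4  q4 
(> = start, * = accepting)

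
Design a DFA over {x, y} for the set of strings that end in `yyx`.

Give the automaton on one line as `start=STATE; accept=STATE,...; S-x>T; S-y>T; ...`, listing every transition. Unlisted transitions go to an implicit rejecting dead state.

start=A; accept=D; A-x>A; A-y>B; B-x>A; B-y>C; C-x>D; C-y>C; D-x>A; D-y>B

Remember how much of `yyx` the current input suffix matches. State A means no match yet; B means the last symbol is `y`; C means the last 2 symbols are `yy`; D means the last 3 symbols are `yyx`. Only D accepts. On a mismatch, fall back to the longest proper suffix that is still a prefix of `yyx`.
A 4-state machine:
       x  y 
>  A   A  B 
   B   A  C 
   C   D  C 
 * D   A  B 
(> = start, * = accepting)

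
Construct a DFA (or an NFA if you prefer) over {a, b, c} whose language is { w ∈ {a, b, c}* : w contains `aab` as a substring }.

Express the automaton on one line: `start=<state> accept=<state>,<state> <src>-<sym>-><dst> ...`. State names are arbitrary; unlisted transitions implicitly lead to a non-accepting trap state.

start=S0 accept=S3 S0-a->S1 S0-b->S0 S0-c->S0 S1-a->S2 S1-b->S0 S1-c->S0 S2-a->S2 S2-b->S3 S2-c->S0 S3-a->S3 S3-b->S3 S3-c->S3

Track how much of `aab` has been matched so far: state S0 is no progress, S3 is the absorbing accept state reached once `aab` has occurred. Intermediate states record partial matches; on a mismatch, fall back to the longest reusable overlap.
4 states suffice.
        a   b   c  
>  S0   S1  S0  S0 
   S1   S2  S0  S0 
   S2   S2  S3  S0 
 * S3   S3  S3  S3 
(> = start, * = accepting)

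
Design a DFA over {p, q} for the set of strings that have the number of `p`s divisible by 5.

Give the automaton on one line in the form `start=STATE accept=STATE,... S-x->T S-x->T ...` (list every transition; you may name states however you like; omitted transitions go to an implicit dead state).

start=A accept=A A-p->B A-q->A B-p->C B-q->B C-p->D C-q->C D-p->E D-q->D E-p->A E-q->E

Keep the running count of `p`s modulo 5: each `p` advances along the cycle A → B → C → D → E → A while other symbols loop. Accept at A.
5 states suffice.
       p  q 
>* A   B  A 
   B   C  B 
   C   D  C 
   D   E  D 
   E   A  E 
(> = start, * = accepting)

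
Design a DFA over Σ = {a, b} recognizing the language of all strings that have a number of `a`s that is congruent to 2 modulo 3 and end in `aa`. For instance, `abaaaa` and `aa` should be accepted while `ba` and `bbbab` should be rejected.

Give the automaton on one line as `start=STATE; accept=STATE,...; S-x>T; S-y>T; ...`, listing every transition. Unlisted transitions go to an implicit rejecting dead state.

start=q0; accept=q2; q0-a>q1; q0-b>q0; q1-a>q2; q1-b>q3; q2-a>q4; q2-b>q5; q3-a>q6; q3-b>q3; q4-a>q7; q4-b>q0; q5-a>q8; q5-b>q5; q6-a>q4; q6-b>q5; q7-a>q2; q7-b>q3; q8-a>q7; q8-b>q0

Build one automaton per condition and run them in lockstep. The first has 3 states tracking the count of `a`s modulo 3; the second has 3 states tracking how much of the suffix `aa` has currently been matched. A product state is a pair (one from each), accepting exactly when both do.
With 9 states:
        a   b  
>  q0   q1  q0 
   q1   q2  q3 
 * q2   q4  q5 
   q3   q6  q3 
   q4   q7  q0 
   q5   q8  q5 
   q6   q4  q5 
   q7   q2  q3 
   q8   q7  q0 
(> = start, * = accepting)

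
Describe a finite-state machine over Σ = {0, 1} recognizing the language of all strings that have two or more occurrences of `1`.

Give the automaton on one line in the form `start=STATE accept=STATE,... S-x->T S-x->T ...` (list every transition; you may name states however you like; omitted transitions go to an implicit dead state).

start=q0 accept=q2,q3 q0-0->q0 q0-1->q1 q1-0->q1 q1-1->q2 q2-0->q2 q2-1->q3 q3-0->q3 q3-1->q3

Only the number of `1`s matters, and only up to 3. Make a chain q0 → q1 → q2 → q3 advanced by each `1` (with q3 absorbing); every other symbol self-loops. The accepting set is {q2, q3}.
A 4-state machine:
        0   1  
>  q0   q0  q1 
   q1   q1  q2 
 * q2   q2  q3 
 * q3   q3  q3 
(> = start, * = accepting)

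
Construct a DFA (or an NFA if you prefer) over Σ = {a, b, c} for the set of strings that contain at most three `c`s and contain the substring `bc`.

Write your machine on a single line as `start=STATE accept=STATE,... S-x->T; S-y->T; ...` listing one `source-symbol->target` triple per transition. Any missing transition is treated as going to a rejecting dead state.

start=s0; accept=s3,s6,s9; s0-a->s0; s0-b->s1; s0-c->s2; s1-a->s0; s1-b->s1; s1-c->s3; s2-a->s2; s2-b->s4; s2-c->s5; s3-a->s3; s3-b->s3; s3-c->s6; s4-a->s2; s4-b->s4; s4-c->s6; s5-a->s5; s5-b->s7; s5-c->s8; s6-a->s6; s6-b->s6; s6-c->s9; s7-a->s5; s7-b->s7; s7-c->s9; s8-a->s8; s8-b->s8; s8-c->s8; s9-a->s9; s9-b->s9; s9-c->s8

Handle the two conditions separately and then intersect. One (5 states) tracks the count of `c`s, saturating at 4; the other (3 states) tracks whether and how much of `bc` has been seen. Each combined state is a pair, one component from each; accept when both components accept. Minimizing collapses redundant product states.
10 states suffice.
        a   b   c  
>  s0   s0  s1  s2 
   s1   s0  s1  s3 
   s2   s2  s4  s5 
 * s3   s3  s3  s6 
   s4   s2  s4  s6 
   s5   s5  s7  s8 
 * s6   s6  s6  s9 
   s7   s5  s7  s9 
   s8   s8  s8  s8 
 * s9   s9  s9  s8 
(> = start, * = accepting)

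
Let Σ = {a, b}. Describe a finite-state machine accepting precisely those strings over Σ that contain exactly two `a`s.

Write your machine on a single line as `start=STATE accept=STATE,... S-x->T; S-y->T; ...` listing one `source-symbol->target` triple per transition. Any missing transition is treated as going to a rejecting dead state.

Only the number of `a`s matters, and only up to 3. Make a chain q0 → q1 → q2 → q3 advanced by each `a` (with q3 absorbing); every other symbol self-loops. The accepting set is {q2}.
        a   b  
>  q0   q1  q0 
   q1   q2  q1 
 * q2   q3  q2 
   q3   q3  q3 
(> = start, * = accepting)

start=q0; accept=q2; q0-a->q1; q0-b->q0; q1-a->q2; q1-b->q1; q2-a->q3; q2-b->q2; q3-a->q3; q3-b->q3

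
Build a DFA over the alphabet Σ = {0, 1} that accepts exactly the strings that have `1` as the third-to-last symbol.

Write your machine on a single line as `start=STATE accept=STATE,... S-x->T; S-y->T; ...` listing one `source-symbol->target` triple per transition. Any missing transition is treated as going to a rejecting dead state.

start=q0; accept=q11,q12,q13,q14; q0-0->q1; q0-1->q2; q1-0->q3; q1-1->q4; q2-0->q5; q2-1->q6; q3-0->q7; q3-1->q8; q4-0->q9; q4-1->q10; q5-0->q11; q5-1->q12; q6-0->q13; q6-1->q14; q7-0->q7; q7-1->q8; q8-0->q9; q8-1->q10; q9-0->q11; q9-1->q12; q10-0->q13; q10-1->q14; q11-0->q7; q11-1->q8; q12-0->q9; q12-1->q10; q13-0->q11; q13-1->q12; q14-0->q13; q14-1->q14

Because acceptance depends on a position counted from the end, the machine has to buffer the most recent 3 symbols. Make each state the string of the last up-to-3 symbols read; on input `x` shift the window left and append `x`. Accept when the buffered window has length 3 and begins with `1`.
          0    1  
>  q0     q1   q2 
   q1     q3   q4 
   q2     q5   q6 
   q3     q7   q8 
   q4     q9  q10 
   q5    q11  q12 
   q6    q13  q14 
   q7     q7   q8 
   q8     q9  q10 
   q9    q11  q12 
   q10   q13  q14 
 * q11    q7   q8 
 * q12    q9  q10 
 * q13   q11  q12 
 * q14   q13  q14 
(> = start, * = accepting)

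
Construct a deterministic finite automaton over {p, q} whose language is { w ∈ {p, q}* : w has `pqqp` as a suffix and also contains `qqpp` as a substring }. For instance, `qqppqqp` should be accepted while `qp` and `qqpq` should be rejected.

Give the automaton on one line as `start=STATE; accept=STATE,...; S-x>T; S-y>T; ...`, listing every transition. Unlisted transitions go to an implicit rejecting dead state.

Handle the two conditions separately and then intersect. One (5 states) tracks how much of the suffix `pqqp` has currently been matched; the other (5 states) tracks whether and how much of `qqpp` has been seen. Each combined state is a pair, one component from each; accept when both components accept.
With 13 states:
       p  q 
>  A   B  C 
   B   B  D 
   C   B  E 
   D   B  F 
   E   G  E 
   F   H  E 
   G   I  D 
   H   I  D 
   I   I  J 
   J   I  K 
   K   L  M 
 * L   I  J 
   M   I  M 
(> = start, * = accepting)

start=A; accept=L; A-p>B; A-q>C; B-p>B; B-q>D; C-p>B; C-q>E; D-p>B; D-q>F; E-p>G; E-q>E; F-p>H; F-q>E; G-p>I; G-q>D; H-p>I; H-q>D; I-p>I; I-q>J; J-p>I; J-q>K; K-p>L; K-q>M; L-p>I; L-q>J; M-p>I; M-q>M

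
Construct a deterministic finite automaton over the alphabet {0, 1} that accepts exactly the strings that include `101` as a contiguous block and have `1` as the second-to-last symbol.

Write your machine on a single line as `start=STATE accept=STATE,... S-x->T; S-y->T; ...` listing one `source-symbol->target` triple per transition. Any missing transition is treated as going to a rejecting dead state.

Build one automaton per condition and run them in lockstep. The first has 4 states tracking whether and how much of `101` has been seen; the second has 7 states tracking the last 2 symbols read. A product state is a pair (one from each), accepting exactly when both do. Equivalent product states are then merged.
With 7 states:
        0   1  
>  q0   q0  q1 
   q1   q2  q1 
   q2   q0  q3 
   q3   q4  q5 
 * q4   q6  q3 
 * q5   q4  q5 
   q6   q6  q3 
(> = start, * = accepting)

start=q0; accept=q4,q5; q0-0->q0; q0-1->q1; q1-0->q2; q1-1->q1; q2-0->q0; q2-1->q3; q3-0->q4; q3-1->q5; q4-0->q6; q4-1->q3; q5-0->q4; q5-1->q5; q6-0->q6; q6-1->q3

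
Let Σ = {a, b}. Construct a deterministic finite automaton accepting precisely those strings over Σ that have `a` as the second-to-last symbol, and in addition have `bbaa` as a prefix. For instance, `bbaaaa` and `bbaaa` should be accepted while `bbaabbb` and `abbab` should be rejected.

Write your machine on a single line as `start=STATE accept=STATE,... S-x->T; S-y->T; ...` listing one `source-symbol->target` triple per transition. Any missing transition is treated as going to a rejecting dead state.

Build one automaton per condition and run them in lockstep. One (7 states) tracks the last 2 symbols read; the other (6 states) tracks whether the input so far still matches the prefix `bbaa`. Each combined state is a pair, one component from each; accept when both components accept. After merging equivalent states the machine shrinks.
With 9 states:
        a   b  
>  S0   S1  S2 
   S1   S1  S1 
   S2   S1  S3 
   S3   S4  S1 
   S4   S5  S1 
 * S5   S5  S6 
 * S6   S7  S8 
   S7   S5  S6 
   S8   S7  S8 
(> = start, * = accepting)

start=S0; accept=S5,S6; S0-a->S1; S0-b->S2; S1-a->S1; S1-b->S1; S2-a->S1; S2-b->S3; S3-a->S4; S3-b->S1; S4-a->S5; S4-b->S1; S5-a->S5; S5-b->S6; S6-a->S7; S6-b->S8; S7-a->S5; S7-b->S6; S8-a->S7; S8-b->S8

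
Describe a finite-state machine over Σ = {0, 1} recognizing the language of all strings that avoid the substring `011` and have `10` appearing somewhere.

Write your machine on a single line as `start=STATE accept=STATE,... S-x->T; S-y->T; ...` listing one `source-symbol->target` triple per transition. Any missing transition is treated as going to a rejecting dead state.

start=q0; accept=q4,q6; q0-0->q1; q0-1->q2; q1-0->q1; q1-1->q3; q2-0->q4; q2-1->q2; q3-0->q4; q3-1->q5; q4-0->q4; q4-1->q6; q5-0->q5; q5-1->q5; q6-0->q4; q6-1->q5

Run two small machines in parallel and take their product. The first has 4 states tracking partial matches of the forbidden pattern `011`; the second has 3 states tracking whether and how much of `10` has been seen. A product state is a pair (one from each), accepting exactly when both do. After merging equivalent states the machine shrinks.
With 7 states:
        0   1  
>  q0   q1  q2 
   q1   q1  q3 
   q2   q4  q2 
   q3   q4  q5 
 * q4   q4  q6 
   q5   q5  q5 
 * q6   q4  q5 
(> = start, * = accepting)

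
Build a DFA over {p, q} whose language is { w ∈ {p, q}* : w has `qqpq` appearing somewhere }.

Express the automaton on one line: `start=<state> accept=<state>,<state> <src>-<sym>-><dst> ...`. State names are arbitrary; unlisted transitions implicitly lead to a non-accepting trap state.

States s0..s3 record the length of the longest prefix of `qqpq` that matches the current input suffix. Reaching s4 means `qqpq` has been seen, and we stay there forever. Accept from s4.
With 5 states:
        p   q  
>  s0   s0  s1 
   s1   s0  s2 
   s2   s3  s2 
   s3   s0  s4 
 * s4   s4  s4 
(> = start, * = accepting)

start=s0 accept=s4 s0-p->s0 s0-q->s1 s1-p->s0 s1-q->s2 s2-p->s3 s2-q->s2 s3-p->s0 s3-q->s4 s4-p->s4 s4-q->s4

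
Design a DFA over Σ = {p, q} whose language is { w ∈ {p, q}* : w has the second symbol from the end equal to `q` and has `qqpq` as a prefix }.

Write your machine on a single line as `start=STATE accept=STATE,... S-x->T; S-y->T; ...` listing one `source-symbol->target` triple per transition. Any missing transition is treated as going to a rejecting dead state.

start=s0; accept=s10,s11; s0-p->s1; s0-q->s2; s1-p->s3; s1-q->s4; s2-p->s5; s2-q->s6; s3-p->s3; s3-q->s4; s4-p->s5; s4-q->s7; s5-p->s3; s5-q->s4; s6-p->s8; s6-q->s7; s7-p->s5; s7-q->s7; s8-p->s3; s8-q->s9; s9-p->s10; s9-q->s11; s10-p->s12; s10-q->s9; s11-p->s10; s11-q->s11; s12-p->s12; s12-q->s9

Run two small machines in parallel and take their product. One (7 states) tracks the last 2 symbols read; the other (6 states) tracks whether the input so far still matches the prefix `qqpq`. Each combined state is a pair, one component from each; accept when both components accept.
With 13 states:
          p    q  
>  s0     s1   s2 
   s1     s3   s4 
   s2     s5   s6 
   s3     s3   s4 
   s4     s5   s7 
   s5     s3   s4 
   s6     s8   s7 
   s7     s5   s7 
   s8     s3   s9 
   s9    s10  s11 
 * s10   s12   s9 
 * s11   s10  s11 
   s12   s12   s9 
(> = start, * = accepting)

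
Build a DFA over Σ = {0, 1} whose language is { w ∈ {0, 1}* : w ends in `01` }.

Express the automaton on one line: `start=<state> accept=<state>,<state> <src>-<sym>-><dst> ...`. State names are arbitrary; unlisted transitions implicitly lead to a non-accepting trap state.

Let each state record the length of the longest suffix of the input read so far that is also a prefix of `01`. s1 means the last symbol is `0`; s2 means the last 2 symbols are `01`. Accept only at s2, where the string currently ends in `01`.
3 states suffice.
        0   1  
>  s0   s1  s0 
   s1   s1  s2 
 * s2   s1  s0 
(> = start, * = accepting)

start=s0 accept=s2 s0-0->s1 s0-1->s0 s1-0->s1 s1-1->s2 s2-0->s1 s2-1->s0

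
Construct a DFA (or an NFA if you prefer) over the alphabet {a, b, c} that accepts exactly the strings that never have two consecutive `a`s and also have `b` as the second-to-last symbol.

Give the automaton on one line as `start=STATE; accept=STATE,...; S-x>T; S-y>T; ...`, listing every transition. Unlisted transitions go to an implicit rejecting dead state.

Handle the two conditions separately and then intersect. The first has 3 states tracking partial matches of the forbidden pattern `aa`; the second has 13 states tracking the last 2 symbols read. A product state is a pair (one from each), accepting exactly when both do. After merging equivalent states the machine shrinks.
With 7 states:
        a   b   c  
>  q0   q1  q2  q0 
   q1   q3  q2  q0 
   q2   q4  q5  q6 
   q3   q3  q3  q3 
 * q4   q3  q2  q0 
 * q5   q4  q5  q6 
 * q6   q1  q2  q0 
(> = start, * = accepting)

start=q0; accept=q4,q5,q6; q0-a>q1; q0-b>q2; q0-c>q0; q1-a>q3; q1-b>q2; q1-c>q0; q2-a>q4; q2-b>q5; q2-c>q6; q3-a>q3; q3-b>q3; q3-c>q3; q4-a>q3; q4-b>q2; q4-c>q0; q5-a>q4; q5-b>q5; q5-c>q6; q6-a>q1; q6-b>q2; q6-c>q0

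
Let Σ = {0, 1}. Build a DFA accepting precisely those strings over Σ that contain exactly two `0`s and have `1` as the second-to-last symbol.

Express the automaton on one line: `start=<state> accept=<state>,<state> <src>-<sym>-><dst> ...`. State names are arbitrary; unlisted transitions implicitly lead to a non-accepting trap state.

Run two small machines in parallel and take their product. The first has 4 states tracking the count of `0`s, saturating at 3; the second has 7 states tracking the last 2 symbols read. A product state is a pair (one from each), accepting exactly when both do. Equivalent product states are then merged.
With 8 states:
       0  1 
>  A   B  A 
   B   C  D 
   C   E  F 
   D   G  D 
   E   E  E 
   F   E  H 
 * G   E  F 
 * H   E  H 
(> = start, * = accepting)

start=A accept=G,H A-0->B A-1->A B-0->C B-1->D C-0->E C-1->F D-0->G D-1->D E-0->E E-1->E F-0->E F-1->H G-0->E G-1->F H-0->E H-1->H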